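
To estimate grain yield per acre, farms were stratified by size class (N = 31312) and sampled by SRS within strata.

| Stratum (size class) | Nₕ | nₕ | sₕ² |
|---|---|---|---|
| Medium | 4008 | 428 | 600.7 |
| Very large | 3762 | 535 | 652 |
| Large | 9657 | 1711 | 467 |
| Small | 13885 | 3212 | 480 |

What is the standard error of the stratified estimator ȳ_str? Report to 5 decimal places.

Var(ȳ_str) = Σₕ Wₕ²(1 − fₕ)sₕ²/nₕ with Wₕ = Nₕ/N, N = 31312.
Medium: Wₕ = 0.12800204; term = 0.12800204²·(1 − 0.10678643)·600.7/428 = 0.02054012.
Very large: Wₕ = 0.12014563; term = 0.12014563²·(1 − 0.14221159)·652/535 = 0.015090025.
Large: Wₕ = 0.30841211; term = 0.30841211²·(1 − 0.17717718)·467/1711 = 0.021361712.
Small: Wₕ = 0.44344021; term = 0.44344021²·(1 − 0.23132877)·480/3212 = 0.022587932.
Sum = 0.079579789.
SE = √(0.079579789) = 0.28210.

0.28210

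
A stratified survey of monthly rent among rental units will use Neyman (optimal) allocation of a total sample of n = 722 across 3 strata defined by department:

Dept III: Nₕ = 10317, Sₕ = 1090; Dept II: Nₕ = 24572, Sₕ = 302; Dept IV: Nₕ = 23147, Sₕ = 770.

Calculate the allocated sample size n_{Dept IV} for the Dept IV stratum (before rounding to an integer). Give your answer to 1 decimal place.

Neyman allocation: nₕ = n·NₕSₕ / Σⱼ NⱼSⱼ.
Σ NⱼSⱼ = 10317·1090 + 24572·302 + 23147·770 = 3.6489464 × 10^7.
n_{Dept IV} = 722·23147·770 / (3.6489464 × 10^7) = 352.7.

352.7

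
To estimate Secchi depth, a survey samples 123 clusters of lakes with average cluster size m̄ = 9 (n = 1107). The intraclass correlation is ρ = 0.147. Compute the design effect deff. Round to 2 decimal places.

deff = 1 + (9 − 1)·0.147 = 1 + 1.176 = 2.176.

2.18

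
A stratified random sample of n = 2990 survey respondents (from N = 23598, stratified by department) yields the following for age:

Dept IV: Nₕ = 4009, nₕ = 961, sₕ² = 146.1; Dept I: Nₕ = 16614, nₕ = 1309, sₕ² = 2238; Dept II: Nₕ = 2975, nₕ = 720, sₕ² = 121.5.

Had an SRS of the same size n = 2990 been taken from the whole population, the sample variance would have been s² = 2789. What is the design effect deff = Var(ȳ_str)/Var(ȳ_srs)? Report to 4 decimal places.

0.9650

Var(ȳ_str) = Σ Wₕ²(1−fₕ)sₕ²/nₕ with Wₕ = Nₕ/23598:
  Dept IV: (4009/23598)²·(1−961/4009)·146.1/961 = 0.0033360108
  Dept I: (16614/23598)²·(1−1309/16614)·2238/1309 = 0.78068814
  Dept II: (2975/23598)²·(1−720/2975)·121.5/720 = 0.002032951
  → Var(ȳ_str) = 0.7860571.
Var(ȳ_srs) = (1 − 2990/23598)·2789/2990 = 0.81458794.
deff = 0.7860571 / 0.81458794 = 0.9650.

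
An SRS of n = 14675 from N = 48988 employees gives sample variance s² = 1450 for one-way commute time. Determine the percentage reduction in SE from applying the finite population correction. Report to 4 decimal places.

f = n/N = 14675/48988 = 0.29956316.
SE_no-fpc = √(s²/n) = 0.3143366; SE_fpc = √((1−f)s²/n) = 0.26307491.
Ratio = √(1−f) = 0.83692105. Reduction = 100·(1 − 0.83692105) = 16.3079%.

16.3079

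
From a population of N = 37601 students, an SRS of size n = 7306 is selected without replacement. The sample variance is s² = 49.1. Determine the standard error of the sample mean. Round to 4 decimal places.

Under SRS without replacement, Var(ȳ) = (1 − f)·s²/n with f = n/N = 7306/37601 = 0.19430334.
Var(ȳ) = (1 − 0.19430334)·49.1/7306 = 0.80569666·0.0067205037 = 0.0054146874.
SE(ȳ) = √(0.0054146874) = 0.0736.

0.0736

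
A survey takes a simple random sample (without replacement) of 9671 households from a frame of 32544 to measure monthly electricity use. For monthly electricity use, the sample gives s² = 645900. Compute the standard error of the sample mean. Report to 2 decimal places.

Under SRS without replacement, Var(ȳ) = (1 − f)·s²/n with f = n/N = 9671/32544 = 0.29716691.
Var(ȳ) = (1 − 0.29716691)·645900/9671 = 0.70283309·66.787302 = 46.940326.
SE(ȳ) = √(46.940326) = 6.85.

6.85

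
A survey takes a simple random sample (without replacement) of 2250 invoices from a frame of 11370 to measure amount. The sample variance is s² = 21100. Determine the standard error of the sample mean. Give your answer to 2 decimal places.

Under SRS without replacement, Var(ȳ) = (1 − f)·s²/n with f = n/N = 2250/11370 = 0.19788918.
Var(ȳ) = (1 − 0.19788918)·21100/2250 = 0.80211082·9.3777778 = 7.522017.
SE(ȳ) = √(7.522017) = 2.74.

2.74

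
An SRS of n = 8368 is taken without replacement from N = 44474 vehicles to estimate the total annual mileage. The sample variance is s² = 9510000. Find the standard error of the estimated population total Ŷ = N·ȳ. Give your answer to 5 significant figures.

Var(Ŷ) = N²·Var(ȳ) = N²·(1 − n/N)·s²/n.
f = 8368/44474 = 0.18815488; Var(ȳ) = 0.81184512·9510000/8368 = 922.63947.
Var(Ŷ) = 44474² · 922.63947 = 1.8249224 × 10^12.
SE(Ŷ) = √(1.8249224 × 10^12) = 1.3509 × 10^6.

1.3509 × 10^6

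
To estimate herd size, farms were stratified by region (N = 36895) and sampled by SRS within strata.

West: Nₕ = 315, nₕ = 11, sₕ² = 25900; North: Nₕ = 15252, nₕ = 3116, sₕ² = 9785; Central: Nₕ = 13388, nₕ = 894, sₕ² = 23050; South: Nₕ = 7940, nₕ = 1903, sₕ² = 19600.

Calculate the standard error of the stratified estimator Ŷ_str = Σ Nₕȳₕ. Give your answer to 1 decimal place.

74920.9

Var(Ŷ_str) = Σₕ Nₕ²(1 − fₕ)sₕ²/nₕ.
West: 315²·(1 − 11/315)·25900/11 = 2.2547127 × 10^8.
North: 15252²·(1 − 3116/15252)·9785/3116 = 5.8125372 × 10^8.
Central: 13388²·(1 − 894/13388)·23050/894 = 4.3127136 × 10^9.
South: 7940²·(1 − 1903/7940)·19600/1903 = 4.9369526 × 10^8.
Sum = 5.6131339 × 10^9.
SE = √(5.6131339 × 10^9) = 74920.9.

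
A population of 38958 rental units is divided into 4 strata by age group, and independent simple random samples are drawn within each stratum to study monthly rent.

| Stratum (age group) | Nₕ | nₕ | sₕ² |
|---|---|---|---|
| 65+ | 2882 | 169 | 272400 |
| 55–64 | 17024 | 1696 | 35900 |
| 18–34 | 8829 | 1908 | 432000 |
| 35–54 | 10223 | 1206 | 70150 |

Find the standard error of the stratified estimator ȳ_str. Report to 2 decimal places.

Var(ȳ_str) = Σₕ Wₕ²(1 − fₕ)sₕ²/nₕ with Wₕ = Nₕ/N, N = 38958.
65+: Wₕ = 0.07397710; term = 0.07397710²·(1 − 0.05863983)·272400/169 = 8.3036849.
55–64: Wₕ = 0.43698342; term = 0.43698342²·(1 − 0.09962406)·35900/1696 = 3.639338.
18–34: Wₕ = 0.22662868; term = 0.22662868²·(1 − 0.21610601)·432000/1908 = 9.1157506.
35–54: Wₕ = 0.26241080; term = 0.26241080²·(1 − 0.11796928)·70150/1206 = 3.5328687.
Sum = 24.591642.
SE = √(24.591642) = 4.96.

4.96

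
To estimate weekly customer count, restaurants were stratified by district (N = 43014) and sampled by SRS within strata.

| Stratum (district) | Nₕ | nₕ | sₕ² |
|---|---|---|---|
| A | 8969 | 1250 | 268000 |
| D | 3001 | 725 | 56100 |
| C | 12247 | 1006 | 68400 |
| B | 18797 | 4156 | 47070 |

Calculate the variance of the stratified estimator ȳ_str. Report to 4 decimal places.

15.0519

Var(ȳ_str) = Σₕ Wₕ²(1 − fₕ)sₕ²/nₕ with Wₕ = Nₕ/N, N = 43014.
A: Wₕ = 0.20851351; term = 0.20851351²·(1 − 0.13936894)·268000/1250 = 8.0225085.
D: Wₕ = 0.06976798; term = 0.06976798²·(1 − 0.24158614)·56100/725 = 0.28565606.
C: Wₕ = 0.28472125; term = 0.28472125²·(1 − 0.08214257)·68400/1006 = 5.0590984.
B: Wₕ = 0.43699726; term = 0.43699726²·(1 − 0.22109911)·47070/4156 = 1.6846445.
Sum = 15.051907.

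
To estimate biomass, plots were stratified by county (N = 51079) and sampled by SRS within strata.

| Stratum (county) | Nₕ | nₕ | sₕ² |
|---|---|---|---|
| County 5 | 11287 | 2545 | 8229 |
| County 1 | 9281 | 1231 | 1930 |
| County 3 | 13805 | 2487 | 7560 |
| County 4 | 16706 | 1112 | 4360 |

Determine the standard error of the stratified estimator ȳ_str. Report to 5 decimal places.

0.86065

Var(ȳ_str) = Σₕ Wₕ²(1 − fₕ)sₕ²/nₕ with Wₕ = Nₕ/N, N = 51079.
County 5: Wₕ = 0.22097144; term = 0.22097144²·(1 − 0.22548064)·8229/2545 = 0.12228237.
County 1: Wₕ = 0.18169894; term = 0.18169894²·(1 − 0.13263657)·1930/1231 = 0.04489574.
County 3: Wₕ = 0.27026762; term = 0.27026762²·(1 − 0.18015212)·7560/2487 = 0.18204021.
County 4: Wₕ = 0.32706200; term = 0.32706200²·(1 − 0.06656291)·4360/1112 = 0.39149565.
Sum = 0.74071397.
SE = √(0.74071397) = 0.86065.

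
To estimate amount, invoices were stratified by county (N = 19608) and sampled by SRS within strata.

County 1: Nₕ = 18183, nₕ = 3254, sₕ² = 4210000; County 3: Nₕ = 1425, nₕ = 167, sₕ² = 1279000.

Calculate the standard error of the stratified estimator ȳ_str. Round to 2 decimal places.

Var(ȳ_str) = Σₕ Wₕ²(1 − fₕ)sₕ²/nₕ with Wₕ = Nₕ/N, N = 19608.
County 1: Wₕ = 0.92732558; term = 0.92732558²·(1 − 0.17895837)·4210000/3254 = 913.46983.
County 3: Wₕ = 0.07267442; term = 0.07267442²·(1 − 0.11719298)·1279000/167 = 35.709435.
Sum = 949.17927.
SE = √(949.17927) = 30.81.

30.81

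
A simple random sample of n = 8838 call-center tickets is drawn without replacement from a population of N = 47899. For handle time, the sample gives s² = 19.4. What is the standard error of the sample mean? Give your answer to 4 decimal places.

Under SRS without replacement, Var(ȳ) = (1 − f)·s²/n with f = n/N = 8838/47899 = 0.18451325.
Var(ȳ) = (1 − 0.18451325)·19.4/8838 = 0.81548675·0.0021950668 = 0.0017900479.
SE(ȳ) = √(0.0017900479) = 0.0423.

0.0423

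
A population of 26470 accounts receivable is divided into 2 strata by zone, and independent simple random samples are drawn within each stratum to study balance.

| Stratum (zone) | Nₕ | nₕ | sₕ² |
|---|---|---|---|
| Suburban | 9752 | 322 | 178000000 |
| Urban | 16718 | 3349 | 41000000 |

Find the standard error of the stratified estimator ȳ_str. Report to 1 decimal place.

Var(ȳ_str) = Σₕ Wₕ²(1 − fₕ)sₕ²/nₕ with Wₕ = Nₕ/N, N = 26470.
Suburban: Wₕ = 0.36841708; term = 0.36841708²·(1 − 0.03301887)·178000000/322 = 72554.046.
Urban: Wₕ = 0.63158292; term = 0.63158292²·(1 − 0.20032301)·41000000/3349 = 3905.2071.
Sum = 76459.253.
SE = √(76459.253) = 276.5.

276.5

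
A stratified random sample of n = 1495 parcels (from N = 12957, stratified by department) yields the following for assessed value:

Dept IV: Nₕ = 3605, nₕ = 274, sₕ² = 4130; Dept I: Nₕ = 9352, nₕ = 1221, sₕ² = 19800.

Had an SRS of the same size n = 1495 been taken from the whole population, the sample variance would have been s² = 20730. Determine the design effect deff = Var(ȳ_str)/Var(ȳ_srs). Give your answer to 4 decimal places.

Var(ȳ_str) = Σ Wₕ²(1−fₕ)sₕ²/nₕ with Wₕ = Nₕ/12957:
  Dept IV: (3605/12957)²·(1−274/3605)·4130/274 = 1.0781284
  Dept I: (9352/12957)²·(1−1221/9352)·19800/1221 = 7.3449538
  → Var(ȳ_str) = 8.4230822.
Var(ȳ_srs) = (1 − 1495/12957)·20730/1495 = 12.266313.
deff = 8.4230822 / 12.266313 = 0.6867.

0.6867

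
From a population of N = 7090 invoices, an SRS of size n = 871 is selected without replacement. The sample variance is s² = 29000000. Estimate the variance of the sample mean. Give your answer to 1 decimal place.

Under SRS without replacement, Var(ȳ) = (1 − f)·s²/n with f = n/N = 871/7090 = 0.12284908.
Var(ȳ) = (1 − 0.12284908)·29000000/871 = 0.87715092·33295.063 = 29204.795.

29204.8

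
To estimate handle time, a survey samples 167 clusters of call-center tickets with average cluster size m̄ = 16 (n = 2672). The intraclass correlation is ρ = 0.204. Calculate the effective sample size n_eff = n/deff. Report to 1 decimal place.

deff = 1 + (16 − 1)·0.204 = 1 + 3.06 = 4.06.
n_eff = 2672 / 4.06 = 658.1.

658.1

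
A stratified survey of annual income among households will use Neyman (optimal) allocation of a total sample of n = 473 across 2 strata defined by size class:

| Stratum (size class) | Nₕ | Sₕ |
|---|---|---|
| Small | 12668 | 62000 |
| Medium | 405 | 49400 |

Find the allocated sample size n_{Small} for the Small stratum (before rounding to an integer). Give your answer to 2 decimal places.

461.25

Neyman allocation: nₕ = n·NₕSₕ / Σⱼ NⱼSⱼ.
Σ NⱼSⱼ = 12668·62000 + 405·49400 = 8.05423 × 10^8.
n_{Small} = 473·12668·62000 / (8.05423 × 10^8) = 461.25.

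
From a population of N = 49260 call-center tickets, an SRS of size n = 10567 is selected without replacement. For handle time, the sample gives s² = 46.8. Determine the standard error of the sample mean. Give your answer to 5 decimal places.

Under SRS without replacement, Var(ȳ) = (1 − f)·s²/n with f = n/N = 10567/49260 = 0.21451482.
Var(ȳ) = (1 − 0.21451482)·46.8/10567 = 0.78548518·0.0044288824 = 0.0034788215.
SE(ȳ) = √(0.0034788215) = 0.05898.

0.05898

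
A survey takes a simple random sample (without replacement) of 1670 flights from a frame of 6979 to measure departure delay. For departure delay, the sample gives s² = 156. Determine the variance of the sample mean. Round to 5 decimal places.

Under SRS without replacement, Var(ȳ) = (1 − f)·s²/n with f = n/N = 1670/6979 = 0.23928930.
Var(ȳ) = (1 − 0.23928930)·156/1670 = 0.76071070·0.093413174 = 0.071060401.

0.07106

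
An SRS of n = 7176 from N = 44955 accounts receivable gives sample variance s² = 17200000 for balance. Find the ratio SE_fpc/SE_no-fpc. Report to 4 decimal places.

f = n/N = 7176/44955 = 0.15962629.
SE_no-fpc = √(s²/n) = 48.957926; SE_fpc = √((1−f)s²/n) = 44.88066.
Ratio = √(1−f) = 0.91671899.

0.9167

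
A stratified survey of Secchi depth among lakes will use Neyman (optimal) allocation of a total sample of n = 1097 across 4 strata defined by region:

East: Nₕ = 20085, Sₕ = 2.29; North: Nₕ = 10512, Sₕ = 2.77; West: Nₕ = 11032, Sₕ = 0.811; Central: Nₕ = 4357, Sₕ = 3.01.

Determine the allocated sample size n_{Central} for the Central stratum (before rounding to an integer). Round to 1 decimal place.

Neyman allocation: nₕ = n·NₕSₕ / Σⱼ NⱼSⱼ.
Σ NⱼSⱼ = 20085·2.29 + 10512·2.77 + 11032·0.811 + 4357·3.01 = 97174.412.
n_{Central} = 1097·4357·3.01 / 97174.412 = 148.1.

148.1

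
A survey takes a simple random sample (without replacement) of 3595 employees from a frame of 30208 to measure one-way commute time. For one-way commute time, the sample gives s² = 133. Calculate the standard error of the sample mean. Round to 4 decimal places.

0.1805

Under SRS without replacement, Var(ȳ) = (1 − f)·s²/n with f = n/N = 3595/30208 = 0.11900821.
Var(ȳ) = (1 − 0.11900821)·133/3595 = 0.88099179·0.036995828 = 0.03259302.
SE(ȳ) = √(0.03259302) = 0.1805.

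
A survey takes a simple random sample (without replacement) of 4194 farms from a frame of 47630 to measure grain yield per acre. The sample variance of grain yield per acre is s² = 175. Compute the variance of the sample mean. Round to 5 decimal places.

Under SRS without replacement, Var(ȳ) = (1 − f)·s²/n with f = n/N = 4194/47630 = 0.08805375.
Var(ȳ) = (1 − 0.08805375)·175/4194 = 0.91194625·0.041726276 = 0.038052121.

0.03805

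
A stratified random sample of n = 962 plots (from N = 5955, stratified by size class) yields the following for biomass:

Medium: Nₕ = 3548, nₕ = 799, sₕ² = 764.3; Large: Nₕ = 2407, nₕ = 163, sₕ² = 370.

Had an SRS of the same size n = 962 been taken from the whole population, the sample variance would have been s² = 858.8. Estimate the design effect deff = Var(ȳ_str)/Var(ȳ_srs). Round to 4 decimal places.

0.8134

Var(ȳ_str) = Σ Wₕ²(1−fₕ)sₕ²/nₕ with Wₕ = Nₕ/5955:
  Medium: (3548/5955)²·(1−799/3548)·764.3/799 = 0.26309458
  Large: (2407/5955)²·(1−163/2407)·370/163 = 0.34573992
  → Var(ȳ_str) = 0.6088345.
Var(ȳ_srs) = (1 − 962/5955)·858.8/962 = 0.74850855.
deff = 0.6088345 / 0.74850855 = 0.8134.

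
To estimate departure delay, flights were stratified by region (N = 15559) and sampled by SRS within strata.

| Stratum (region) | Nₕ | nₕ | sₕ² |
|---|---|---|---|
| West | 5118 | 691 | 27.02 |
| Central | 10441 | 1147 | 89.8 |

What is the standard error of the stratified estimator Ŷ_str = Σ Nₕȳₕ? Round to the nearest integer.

2913

Var(Ŷ_str) = Σₕ Nₕ²(1 − fₕ)sₕ²/nₕ.
West: 5118²·(1 − 691/5118)·27.02/691 = 885966.09.
Central: 10441²·(1 − 1147/10441)·89.8/1147 = 7.5972721 × 10^6.
Sum = 8.4832382 × 10^6.
SE = √(8.4832382 × 10^6) = 2913.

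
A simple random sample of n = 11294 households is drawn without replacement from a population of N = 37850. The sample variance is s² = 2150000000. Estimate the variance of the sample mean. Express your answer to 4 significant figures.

Under SRS without replacement, Var(ȳ) = (1 − f)·s²/n with f = n/N = 11294/37850 = 0.29838838.
Var(ȳ) = (1 − 0.29838838)·2150000000/11294 = 0.70161162·190366.57 = 133563.4.

133600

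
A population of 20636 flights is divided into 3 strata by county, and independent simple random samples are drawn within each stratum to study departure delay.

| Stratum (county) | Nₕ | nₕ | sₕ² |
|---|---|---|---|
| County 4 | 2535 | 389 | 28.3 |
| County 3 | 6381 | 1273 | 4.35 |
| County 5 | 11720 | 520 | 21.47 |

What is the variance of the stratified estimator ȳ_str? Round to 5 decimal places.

Var(ȳ_str) = Σₕ Wₕ²(1 − fₕ)sₕ²/nₕ with Wₕ = Nₕ/N, N = 20636.
County 4: Wₕ = 0.12284357; term = 0.12284357²·(1 − 0.15345168)·28.3/389 = 9.2938033 × 10^-4.
County 3: Wₕ = 0.30921690; term = 0.30921690²·(1 − 0.19949851)·4.35/1273 = 2.6154682 × 10^-4.
County 5: Wₕ = 0.56793952; term = 0.56793952²·(1 − 0.04436860)·21.47/520 = 0.012726919.
Sum = 0.013917846.

0.01392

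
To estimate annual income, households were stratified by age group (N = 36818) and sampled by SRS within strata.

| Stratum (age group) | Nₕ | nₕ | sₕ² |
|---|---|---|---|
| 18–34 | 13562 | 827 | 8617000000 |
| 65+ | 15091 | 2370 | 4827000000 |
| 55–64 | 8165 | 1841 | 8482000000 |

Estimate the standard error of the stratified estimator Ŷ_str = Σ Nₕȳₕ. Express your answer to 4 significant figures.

Var(Ŷ_str) = Σₕ Nₕ²(1 − fₕ)sₕ²/nₕ.
18–34: 13562²·(1 − 827/13562)·8617000000/827 = 1.7995888 × 10^15.
65+: 15091²·(1 − 2370/15091)·4827000000/2370 = 3.9099232 × 10^14.
55–64: 8165²·(1 − 1841/8165)·8482000000/1841 = 2.3789895 × 10^14.
Sum = 2.4284801 × 10^15.
SE = √(2.4284801 × 10^15) = 4.928 × 10^7.

4.928 × 10^7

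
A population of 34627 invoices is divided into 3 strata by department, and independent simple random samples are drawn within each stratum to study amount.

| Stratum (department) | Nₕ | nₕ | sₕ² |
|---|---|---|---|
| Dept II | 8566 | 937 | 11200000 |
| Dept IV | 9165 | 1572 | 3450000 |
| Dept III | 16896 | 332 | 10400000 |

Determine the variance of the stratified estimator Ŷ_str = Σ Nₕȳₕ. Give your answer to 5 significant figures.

Var(Ŷ_str) = Σₕ Nₕ²(1 − fₕ)sₕ²/nₕ.
Dept II: 8566²·(1 − 937/8566)·11200000/937 = 7.8113144 × 10^11.
Dept IV: 9165²·(1 − 1572/9165)·3450000/1572 = 1.527258 × 10^11.
Dept III: 16896²·(1 − 332/16896)·10400000/332 = 8.7668662 × 10^12.
Sum = 9.7007234 × 10^12.

9.7007 × 10^12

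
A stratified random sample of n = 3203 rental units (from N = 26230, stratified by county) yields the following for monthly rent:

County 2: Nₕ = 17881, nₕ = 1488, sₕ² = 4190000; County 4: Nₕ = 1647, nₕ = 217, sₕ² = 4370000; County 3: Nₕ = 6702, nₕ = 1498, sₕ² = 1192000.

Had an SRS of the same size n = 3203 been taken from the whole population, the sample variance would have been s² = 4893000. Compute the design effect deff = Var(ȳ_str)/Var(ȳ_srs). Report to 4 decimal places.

Var(ȳ_str) = Σ Wₕ²(1−fₕ)sₕ²/nₕ with Wₕ = Nₕ/26230:
  County 2: (17881/26230)²·(1−1488/17881)·4190000/1488 = 1199.6782
  County 4: (1647/26230)²·(1−217/1647)·4370000/217 = 68.937378
  County 3: (6702/26230)²·(1−1498/6702)·1192000/1498 = 40.337555
  → Var(ȳ_str) = 1308.9531.
Var(ȳ_srs) = (1 − 3203/26230)·4893000/3203 = 1341.0882.
deff = 1308.9531 / 1341.0882 = 0.9760.

0.9760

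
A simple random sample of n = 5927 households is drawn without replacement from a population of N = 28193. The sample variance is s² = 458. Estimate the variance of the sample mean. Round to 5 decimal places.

Under SRS without replacement, Var(ȳ) = (1 − f)·s²/n with f = n/N = 5927/28193 = 0.21022949.
Var(ȳ) = (1 − 0.21022949)·458/5927 = 0.78977051·0.077273494 = 0.061028327.

0.06103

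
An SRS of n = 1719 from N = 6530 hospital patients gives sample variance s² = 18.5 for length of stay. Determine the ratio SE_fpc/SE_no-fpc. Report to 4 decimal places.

f = n/N = 1719/6530 = 0.26324655.
SE_no-fpc = √(s²/n) = 0.1037404; SE_fpc = √((1−f)s²/n) = 0.089044892.
Ratio = √(1−f) = 0.85834343.

0.8583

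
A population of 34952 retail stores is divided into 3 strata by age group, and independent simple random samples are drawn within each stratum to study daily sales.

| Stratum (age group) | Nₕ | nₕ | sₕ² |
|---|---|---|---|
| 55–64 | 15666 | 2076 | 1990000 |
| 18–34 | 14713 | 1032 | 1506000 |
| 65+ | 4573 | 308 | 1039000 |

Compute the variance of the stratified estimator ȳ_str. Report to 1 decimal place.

461.4

Var(ȳ_str) = Σₕ Wₕ²(1 − fₕ)sₕ²/nₕ with Wₕ = Nₕ/N, N = 34952.
55–64: Wₕ = 0.44821469; term = 0.44821469²·(1 − 0.13251628)·1990000/2076 = 167.05491.
18–34: Wₕ = 0.42094873; term = 0.42094873²·(1 − 0.07014205)·1506000/1032 = 240.44751.
65+: Wₕ = 0.13083658; term = 0.13083658²·(1 − 0.06735185)·1039000/308 = 53.856857.
Sum = 461.35928.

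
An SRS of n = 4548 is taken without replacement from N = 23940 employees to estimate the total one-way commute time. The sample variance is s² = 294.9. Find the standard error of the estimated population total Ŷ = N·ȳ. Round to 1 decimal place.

5486.6

Var(Ŷ) = N²·Var(ȳ) = N²·(1 − n/N)·s²/n.
f = 4548/23940 = 0.18997494; Var(ȳ) = 0.81002506·294.9/4548 = 0.052523393.
Var(Ŷ) = 23940² · 0.052523393 = 3.0102396 × 10^7.
SE(Ŷ) = √(3.0102396 × 10^7) = 5486.6.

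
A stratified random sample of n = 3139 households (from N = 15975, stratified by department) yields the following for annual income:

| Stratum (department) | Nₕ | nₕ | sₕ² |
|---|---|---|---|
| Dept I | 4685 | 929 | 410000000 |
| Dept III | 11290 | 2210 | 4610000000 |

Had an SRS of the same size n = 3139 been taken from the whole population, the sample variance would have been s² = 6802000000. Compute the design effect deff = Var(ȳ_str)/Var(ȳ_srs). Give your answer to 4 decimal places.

Var(ȳ_str) = Σ Wₕ²(1−fₕ)sₕ²/nₕ with Wₕ = Nₕ/15975:
  Dept I: (4685/15975)²·(1−929/4685)·410000000/929 = 30431.376
  Dept III: (11290/15975)²·(1−2210/11290)·4610000000/2210 = 837928.01
  → Var(ȳ_str) = 868359.39.
Var(ȳ_srs) = (1 − 3139/15975)·6802000000/3139 = 1.7411418 × 10^6.
deff = 868359.39 / (1.7411418 × 10^6) = 0.4987.

0.4987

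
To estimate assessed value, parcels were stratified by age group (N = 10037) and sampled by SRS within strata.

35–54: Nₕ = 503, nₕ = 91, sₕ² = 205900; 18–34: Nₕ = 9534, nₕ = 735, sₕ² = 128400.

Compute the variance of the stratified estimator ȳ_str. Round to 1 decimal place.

Var(ȳ_str) = Σₕ Wₕ²(1 − fₕ)sₕ²/nₕ with Wₕ = Nₕ/N, N = 10037.
35–54: Wₕ = 0.05011458; term = 0.05011458²·(1 − 0.18091451)·205900/91 = 4.6544922.
18–34: Wₕ = 0.94988542; term = 0.94988542²·(1 − 0.07709251)·128400/735 = 145.47163.
Sum = 150.12612.

150.1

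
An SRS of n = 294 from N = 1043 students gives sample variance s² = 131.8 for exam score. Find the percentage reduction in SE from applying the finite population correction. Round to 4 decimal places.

15.2580

f = n/N = 294/1043 = 0.28187919.
SE_no-fpc = √(s²/n) = 0.66955158; SE_fpc = √((1−f)s²/n) = 0.56739146.
Ratio = √(1−f) = 0.84742009. Reduction = 100·(1 − 0.84742009) = 15.2580%.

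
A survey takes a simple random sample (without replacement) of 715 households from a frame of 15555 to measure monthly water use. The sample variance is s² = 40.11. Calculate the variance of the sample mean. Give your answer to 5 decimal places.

Under SRS without replacement, Var(ȳ) = (1 − f)·s²/n with f = n/N = 715/15555 = 0.04596593.
Var(ȳ) = (1 − 0.04596593)·40.11/715 = 0.95403407·0.056097902 = 0.05351931.

0.05352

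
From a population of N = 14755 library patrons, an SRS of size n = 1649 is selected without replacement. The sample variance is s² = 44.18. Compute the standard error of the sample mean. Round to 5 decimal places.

0.15427

Under SRS without replacement, Var(ȳ) = (1 − f)·s²/n with f = n/N = 1649/14755 = 0.11175873.
Var(ȳ) = (1 − 0.11175873)·44.18/1649 = 0.88824127·0.026791995 = 0.023797756.
SE(ȳ) = √(0.023797756) = 0.15427.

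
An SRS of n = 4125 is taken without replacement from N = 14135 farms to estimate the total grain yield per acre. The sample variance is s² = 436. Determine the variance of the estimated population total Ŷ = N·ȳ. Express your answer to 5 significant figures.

1.4955 × 10^7

Var(Ŷ) = N²·Var(ȳ) = N²·(1 − n/N)·s²/n.
f = 4125/14135 = 0.29182879; Var(ȳ) = 0.70817121·436/4125 = 0.074851551.
Var(Ŷ) = 14135² · 0.074851551 = 1.4955207 × 10^7.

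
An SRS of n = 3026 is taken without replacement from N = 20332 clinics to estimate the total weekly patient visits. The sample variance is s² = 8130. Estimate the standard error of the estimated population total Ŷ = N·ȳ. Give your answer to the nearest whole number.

Var(Ŷ) = N²·Var(ȳ) = N²·(1 − n/N)·s²/n.
f = 3026/20332 = 0.14882943; Var(ȳ) = 0.85117057·8130/3026 = 2.2868528.
Var(Ŷ) = 20332² · 2.2868528 = 9.4536259 × 10^8.
SE(Ŷ) = √(9.4536259 × 10^8) = 30747.

30747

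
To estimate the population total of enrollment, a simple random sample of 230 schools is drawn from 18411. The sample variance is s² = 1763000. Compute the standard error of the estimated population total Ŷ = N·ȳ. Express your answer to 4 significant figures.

Var(Ŷ) = N²·Var(ȳ) = N²·(1 − n/N)·s²/n.
f = 230/18411 = 0.01249253; Var(ȳ) = 0.98750747·1763000/230 = 7569.4594.
Var(Ŷ) = 18411² · 7569.4594 = 2.5657812 × 10^12.
SE(Ŷ) = √(2.5657812 × 10^12) = 1.602 × 10^6.

1.602 × 10^6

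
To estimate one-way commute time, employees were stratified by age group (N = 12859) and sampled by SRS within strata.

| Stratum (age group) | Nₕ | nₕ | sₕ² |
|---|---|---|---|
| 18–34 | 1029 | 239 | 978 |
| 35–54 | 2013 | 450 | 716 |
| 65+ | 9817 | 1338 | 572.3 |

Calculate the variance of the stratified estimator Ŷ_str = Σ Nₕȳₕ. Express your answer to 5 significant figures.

Var(Ŷ_str) = Σₕ Nₕ²(1 − fₕ)sₕ²/nₕ.
18–34: 1029²·(1 − 239/1029)·978/239 = 3.3264685 × 10^6.
35–54: 2013²·(1 − 450/2013)·716/450 = 5.0061431 × 10^6.
65+: 9817²·(1 − 1338/9817)·572.3/1338 = 3.5603366 × 10^7.
Sum = 4.3935978 × 10^7.

4.3936 × 10^7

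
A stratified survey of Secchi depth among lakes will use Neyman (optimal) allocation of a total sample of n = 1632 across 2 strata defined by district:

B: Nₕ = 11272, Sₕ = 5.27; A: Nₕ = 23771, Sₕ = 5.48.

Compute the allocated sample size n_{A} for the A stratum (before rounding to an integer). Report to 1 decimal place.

1120.9

Neyman allocation: nₕ = n·NₕSₕ / Σⱼ NⱼSⱼ.
Σ NⱼSⱼ = 11272·5.27 + 23771·5.48 = 189668.52.
n_{A} = 1632·23771·5.48 / 189668.52 = 1120.9.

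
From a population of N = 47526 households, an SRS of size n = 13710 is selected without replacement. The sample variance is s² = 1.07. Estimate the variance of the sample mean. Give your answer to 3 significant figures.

Under SRS without replacement, Var(ȳ) = (1 − f)·s²/n with f = n/N = 13710/47526 = 0.28847368.
Var(ȳ) = (1 − 0.28847368)·1.07/13710 = 0.71152632·7.8045222 × 10^-5 = 5.553123 × 10^-5.

5.55 × 10^-5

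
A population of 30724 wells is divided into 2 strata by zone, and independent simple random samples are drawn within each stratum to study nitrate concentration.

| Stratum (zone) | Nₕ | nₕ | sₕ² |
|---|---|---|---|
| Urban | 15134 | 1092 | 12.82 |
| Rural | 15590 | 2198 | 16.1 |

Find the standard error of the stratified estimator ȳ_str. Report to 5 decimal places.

Var(ȳ_str) = Σₕ Wₕ²(1 − fₕ)sₕ²/nₕ with Wₕ = Nₕ/N, N = 30724.
Urban: Wₕ = 0.49257909; term = 0.49257909²·(1 − 0.07215541)·12.82/1092 = 0.0026429721.
Rural: Wₕ = 0.50742091; term = 0.50742091²·(1 − 0.14098781)·16.1/2198 = 0.0016200717.
Sum = 0.0042630438.
SE = √(0.0042630438) = 0.06529.

0.06529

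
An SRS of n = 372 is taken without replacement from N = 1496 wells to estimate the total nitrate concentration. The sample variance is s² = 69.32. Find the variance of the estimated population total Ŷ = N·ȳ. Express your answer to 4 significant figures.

Var(Ŷ) = N²·Var(ȳ) = N²·(1 − n/N)·s²/n.
f = 372/1496 = 0.24866310; Var(ȳ) = 0.75133690·69.32/372 = 0.14000719.
Var(Ŷ) = 1496² · 0.14000719 = 313338.33.

313300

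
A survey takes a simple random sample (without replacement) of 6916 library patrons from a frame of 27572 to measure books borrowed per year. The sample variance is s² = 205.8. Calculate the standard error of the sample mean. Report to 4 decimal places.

Under SRS without replacement, Var(ȳ) = (1 − f)·s²/n with f = n/N = 6916/27572 = 0.25083418.
Var(ȳ) = (1 − 0.25083418)·205.8/6916 = 0.74916582·0.029757085 = 0.022292991.
SE(ȳ) = √(0.022292991) = 0.1493.

0.1493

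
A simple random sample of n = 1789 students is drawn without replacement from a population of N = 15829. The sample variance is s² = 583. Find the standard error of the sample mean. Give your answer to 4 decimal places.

0.5376

Under SRS without replacement, Var(ȳ) = (1 − f)·s²/n with f = n/N = 1789/15829 = 0.11302041.
Var(ȳ) = (1 − 0.11302041)·583/1789 = 0.88697959·0.32588038 = 0.28904925.
SE(ȳ) = √(0.28904925) = 0.5376.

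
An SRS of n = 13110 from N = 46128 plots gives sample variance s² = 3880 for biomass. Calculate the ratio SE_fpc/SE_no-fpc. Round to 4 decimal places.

f = n/N = 13110/46128 = 0.28420916.
SE_no-fpc = √(s²/n) = 0.54401956; SE_fpc = √((1−f)s²/n) = 0.46026461.
Ratio = √(1−f) = 0.84604423.

0.8460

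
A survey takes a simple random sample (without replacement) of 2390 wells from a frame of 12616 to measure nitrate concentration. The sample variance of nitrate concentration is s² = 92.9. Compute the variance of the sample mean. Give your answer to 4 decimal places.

Under SRS without replacement, Var(ȳ) = (1 − f)·s²/n with f = n/N = 2390/12616 = 0.18944198.
Var(ȳ) = (1 − 0.18944198)·92.9/2390 = 0.81055802·0.038870293 = 0.031506628.

0.0315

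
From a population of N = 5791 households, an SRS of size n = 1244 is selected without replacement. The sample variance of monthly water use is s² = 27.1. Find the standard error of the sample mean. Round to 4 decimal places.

Under SRS without replacement, Var(ȳ) = (1 − f)·s²/n with f = n/N = 1244/5791 = 0.21481609.
Var(ȳ) = (1 − 0.21481609)·27.1/1244 = 0.78518391·0.021784566 = 0.017104891.
SE(ȳ) = √(0.017104891) = 0.1308.

0.1308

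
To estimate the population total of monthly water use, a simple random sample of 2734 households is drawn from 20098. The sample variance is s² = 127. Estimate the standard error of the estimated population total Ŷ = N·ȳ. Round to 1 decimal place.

Var(Ŷ) = N²·Var(ȳ) = N²·(1 − n/N)·s²/n.
f = 2734/20098 = 0.13603344; Var(ȳ) = 0.86396656·127/2734 = 0.040133048.
Var(Ŷ) = 20098² · 0.040133048 = 1.6210926 × 10^7.
SE(Ŷ) = √(1.6210926 × 10^7) = 4026.3.

4026.3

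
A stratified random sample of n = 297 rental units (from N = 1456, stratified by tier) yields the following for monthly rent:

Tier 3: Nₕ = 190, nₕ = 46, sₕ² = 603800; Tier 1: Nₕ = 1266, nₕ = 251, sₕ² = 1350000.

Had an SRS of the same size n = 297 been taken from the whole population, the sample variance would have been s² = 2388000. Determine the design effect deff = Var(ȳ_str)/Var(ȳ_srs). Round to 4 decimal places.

Var(ȳ_str) = Σ Wₕ²(1−fₕ)sₕ²/nₕ with Wₕ = Nₕ/1456:
  Tier 3: (190/1456)²·(1−46/190)·603800/46 = 169.40593
  Tier 1: (1266/1456)²·(1−251/1266)·1350000/251 = 3260.146
  → Var(ȳ_str) = 3429.5519.
Var(ȳ_srs) = (1 − 297/1456)·2388000/297 = 6400.2942.
deff = 3429.5519 / 6400.2942 = 0.5358.

0.5358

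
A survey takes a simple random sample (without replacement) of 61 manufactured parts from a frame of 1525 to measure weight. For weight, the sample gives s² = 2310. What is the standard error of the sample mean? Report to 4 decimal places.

Under SRS without replacement, Var(ȳ) = (1 − f)·s²/n with f = n/N = 61/1525 = 0.04000000.
Var(ȳ) = (1 − 0.04000000)·2310/61 = 0.96000000·37.868852 = 36.354098.
SE(ȳ) = √(36.354098) = 6.0294.

6.0294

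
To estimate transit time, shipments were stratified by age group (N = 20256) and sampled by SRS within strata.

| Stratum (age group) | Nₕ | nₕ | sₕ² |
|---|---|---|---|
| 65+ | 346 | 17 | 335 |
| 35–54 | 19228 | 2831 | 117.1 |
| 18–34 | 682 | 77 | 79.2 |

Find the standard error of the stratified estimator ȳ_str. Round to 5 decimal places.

Var(ȳ_str) = Σₕ Wₕ²(1 − fₕ)sₕ²/nₕ with Wₕ = Nₕ/N, N = 20256.
65+: Wₕ = 0.01708136; term = 0.01708136²·(1 − 0.04913295)·335/17 = 0.0054671439.
35–54: Wₕ = 0.94924961; term = 0.94924961²·(1 − 0.14723320)·117.1/2831 = 0.031783971.
18–34: Wₕ = 0.03366904; term = 0.03366904²·(1 − 0.11290323)·79.2/77 = 0.0010343484.
Sum = 0.038285463.
SE = √(0.038285463) = 0.19567.

0.19567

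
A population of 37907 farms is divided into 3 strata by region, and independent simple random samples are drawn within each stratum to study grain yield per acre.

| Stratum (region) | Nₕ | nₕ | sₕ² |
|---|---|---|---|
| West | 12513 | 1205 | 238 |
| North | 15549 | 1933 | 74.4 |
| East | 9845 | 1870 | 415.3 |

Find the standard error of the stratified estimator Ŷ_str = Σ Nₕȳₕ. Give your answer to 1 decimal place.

Var(Ŷ_str) = Σₕ Nₕ²(1 − fₕ)sₕ²/nₕ.
West: 12513²·(1 − 1205/12513)·238/1205 = 2.7947126 × 10^7.
North: 15549²·(1 − 1933/15549)·74.4/1933 = 8.1487893 × 10^6.
East: 9845²·(1 − 1870/9845)·415.3/1870 = 1.7436798 × 10^7.
Sum = 5.3532713 × 10^7.
SE = √(5.3532713 × 10^7) = 7316.6.

7316.6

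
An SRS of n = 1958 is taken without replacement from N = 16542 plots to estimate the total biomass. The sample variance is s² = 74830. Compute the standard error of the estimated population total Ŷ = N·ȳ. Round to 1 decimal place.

Var(Ŷ) = N²·Var(ȳ) = N²·(1 − n/N)·s²/n.
f = 1958/16542 = 0.11836537; Var(ȳ) = 0.88163463·74830/1958 = 33.693932.
Var(Ŷ) = 16542² · 33.693932 = 9.2199322 × 10^9.
SE(Ŷ) = √(9.2199322 × 10^9) = 96020.5.

96020.5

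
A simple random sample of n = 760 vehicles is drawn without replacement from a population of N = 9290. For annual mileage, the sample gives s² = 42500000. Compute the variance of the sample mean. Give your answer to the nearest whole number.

Under SRS without replacement, Var(ȳ) = (1 − f)·s²/n with f = n/N = 760/9290 = 0.08180840.
Var(ȳ) = (1 − 0.08180840)·42500000/760 = 0.91819160·55921.053 = 51346.241.

51346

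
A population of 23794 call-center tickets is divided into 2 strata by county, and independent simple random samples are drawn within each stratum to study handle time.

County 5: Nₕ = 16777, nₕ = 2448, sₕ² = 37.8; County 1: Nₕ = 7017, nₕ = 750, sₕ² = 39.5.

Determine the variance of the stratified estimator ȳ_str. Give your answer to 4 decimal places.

0.0106

Var(ȳ_str) = Σₕ Wₕ²(1 − fₕ)sₕ²/nₕ with Wₕ = Nₕ/N, N = 23794.
County 5: Wₕ = 0.70509372; term = 0.70509372²·(1 − 0.14591405)·37.8/2448 = 0.0065565543.
County 1: Wₕ = 0.29490628; term = 0.29490628²·(1 − 0.10688328)·39.5/750 = 0.0040908362.
Sum = 0.010647391.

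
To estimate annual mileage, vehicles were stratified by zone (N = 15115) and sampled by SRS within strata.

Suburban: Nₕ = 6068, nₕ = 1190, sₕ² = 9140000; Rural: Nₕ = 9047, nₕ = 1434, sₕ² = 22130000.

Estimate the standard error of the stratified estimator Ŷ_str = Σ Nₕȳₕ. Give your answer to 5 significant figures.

1.1359 × 10^6

Var(Ŷ_str) = Σₕ Nₕ²(1 − fₕ)sₕ²/nₕ.
Suburban: 6068²·(1 − 1190/6068)·9140000/1190 = 2.2734563 × 10^11.
Rural: 9047²·(1 − 1434/9047)·22130000/1434 = 1.0629007 × 10^12.
Sum = 1.2902463 × 10^12.
SE = √(1.2902463 × 10^12) = 1.1359 × 10^6.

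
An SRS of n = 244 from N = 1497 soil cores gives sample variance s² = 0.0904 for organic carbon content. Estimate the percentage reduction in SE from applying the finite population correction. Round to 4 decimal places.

f = n/N = 244/1497 = 0.16299265.
SE_no-fpc = √(s²/n) = 0.019248164; SE_fpc = √((1−f)s²/n) = 0.01760978.
Ratio = √(1−f) = 0.91488106. Reduction = 100·(1 − 0.91488106) = 8.5119%.

8.5119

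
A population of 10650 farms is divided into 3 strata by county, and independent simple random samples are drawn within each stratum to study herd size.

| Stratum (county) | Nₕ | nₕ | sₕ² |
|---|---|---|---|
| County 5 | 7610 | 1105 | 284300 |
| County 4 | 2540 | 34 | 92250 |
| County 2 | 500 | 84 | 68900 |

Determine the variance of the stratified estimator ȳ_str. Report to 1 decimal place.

266.1

Var(ȳ_str) = Σₕ Wₕ²(1 − fₕ)sₕ²/nₕ with Wₕ = Nₕ/N, N = 10650.
County 5: Wₕ = 0.71455399; term = 0.71455399²·(1 − 0.14520368)·284300/1105 = 112.29161.
County 4: Wₕ = 0.23849765; term = 0.23849765²·(1 − 0.01338583)·92250/34 = 152.26603.
County 2: Wₕ = 0.04694836; term = 0.04694836²·(1 − 0.16800000)·68900/84 = 1.5041947.
Sum = 266.06183.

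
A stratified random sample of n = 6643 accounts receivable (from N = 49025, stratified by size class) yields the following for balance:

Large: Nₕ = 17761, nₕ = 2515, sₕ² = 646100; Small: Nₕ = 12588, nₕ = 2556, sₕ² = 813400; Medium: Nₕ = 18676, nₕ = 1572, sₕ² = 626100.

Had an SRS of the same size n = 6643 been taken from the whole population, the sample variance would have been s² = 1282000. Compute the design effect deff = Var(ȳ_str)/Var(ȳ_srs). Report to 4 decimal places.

Var(ȳ_str) = Σ Wₕ²(1−fₕ)sₕ²/nₕ with Wₕ = Nₕ/49025:
  Large: (17761/49025)²·(1−2515/17761)·646100/2515 = 28.943422
  Small: (12588/49025)²·(1−2556/12588)·813400/2556 = 16.72062
  Medium: (18676/49025)²·(1−1572/18676)·626100/1572 = 52.934341
  → Var(ȳ_str) = 98.598383.
Var(ȳ_srs) = (1 − 6643/49025)·1282000/6643 = 166.83517.
deff = 98.598383 / 166.83517 = 0.5910.

0.5910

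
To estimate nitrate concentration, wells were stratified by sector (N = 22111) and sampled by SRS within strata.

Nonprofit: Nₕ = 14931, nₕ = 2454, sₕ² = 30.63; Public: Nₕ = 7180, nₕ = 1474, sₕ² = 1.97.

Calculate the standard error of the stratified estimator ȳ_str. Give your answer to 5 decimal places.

0.06977

Var(ȳ_str) = Σₕ Wₕ²(1 − fₕ)sₕ²/nₕ with Wₕ = Nₕ/N, N = 22111.
Nonprofit: Wₕ = 0.67527475; term = 0.67527475²·(1 − 0.16435604)·30.63/2454 = 0.0047561412.
Public: Wₕ = 0.32472525; term = 0.32472525²·(1 − 0.20529248)·1.97/1474 = 1.1199746 × 10^-4.
Sum = 0.0048681387.
SE = √(0.0048681387) = 0.06977.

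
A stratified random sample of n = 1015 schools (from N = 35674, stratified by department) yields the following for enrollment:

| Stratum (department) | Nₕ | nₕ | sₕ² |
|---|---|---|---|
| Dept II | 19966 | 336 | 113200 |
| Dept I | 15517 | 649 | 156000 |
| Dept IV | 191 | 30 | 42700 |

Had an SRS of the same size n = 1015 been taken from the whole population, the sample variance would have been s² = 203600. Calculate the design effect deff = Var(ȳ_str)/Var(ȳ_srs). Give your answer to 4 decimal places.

0.7562

Var(ȳ_str) = Σ Wₕ²(1−fₕ)sₕ²/nₕ with Wₕ = Nₕ/35674:
  Dept II: (19966/35674)²·(1−336/19966)·113200/336 = 103.7564
  Dept I: (15517/35674)²·(1−649/15517)·156000/649 = 43.57492
  Dept IV: (191/35674)²·(1−30/191)·42700/30 = 0.034392381
  → Var(ȳ_str) = 147.36571.
Var(ȳ_srs) = (1 − 1015/35674)·203600/1015 = 194.8839.
deff = 147.36571 / 194.8839 = 0.7562.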